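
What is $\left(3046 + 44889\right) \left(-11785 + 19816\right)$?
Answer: $384965985$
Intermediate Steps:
$\left(3046 + 44889\right) \left(-11785 + 19816\right) = 47935 \cdot 8031 = 384965985$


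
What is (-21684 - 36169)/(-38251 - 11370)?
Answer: 57853/49621 ≈ 1.1659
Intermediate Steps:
(-21684 - 36169)/(-38251 - 11370) = -57853/(-49621) = -57853*(-1/49621) = 57853/49621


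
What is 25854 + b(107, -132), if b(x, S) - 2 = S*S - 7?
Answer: 43273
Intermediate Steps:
b(x, S) = -5 + S² (b(x, S) = 2 + (S*S - 7) = 2 + (S² - 7) = 2 + (-7 + S²) = -5 + S²)
25854 + b(107, -132) = 25854 + (-5 + (-132)²) = 25854 + (-5 + 17424) = 25854 + 17419 = 43273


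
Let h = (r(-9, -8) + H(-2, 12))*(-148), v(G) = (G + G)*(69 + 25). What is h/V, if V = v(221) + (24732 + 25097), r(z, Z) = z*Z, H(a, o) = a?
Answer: -10360/91377 ≈ -0.11338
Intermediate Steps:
v(G) = 188*G (v(G) = (2*G)*94 = 188*G)
r(z, Z) = Z*z
V = 91377 (V = 188*221 + (24732 + 25097) = 41548 + 49829 = 91377)
h = -10360 (h = (-8*(-9) - 2)*(-148) = (72 - 2)*(-148) = 70*(-148) = -10360)
h/V = -10360/91377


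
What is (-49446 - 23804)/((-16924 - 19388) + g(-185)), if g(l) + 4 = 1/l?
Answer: 13551250/6718461 ≈ 2.0170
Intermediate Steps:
g(l) = -4 + 1/l
(-49446 - 23804)/((-16924 - 19388) + g(-185)) = (-49446 - 23804)/((-16924 - 19388) + (-4 + 1/(-185))) = -73250/(-36312 + (-4 - 1/185)) = -73250/(-36312 - 741/185) = -73250/(-6718461/185) = -73250*(-185/6718461) = 13551250/6718461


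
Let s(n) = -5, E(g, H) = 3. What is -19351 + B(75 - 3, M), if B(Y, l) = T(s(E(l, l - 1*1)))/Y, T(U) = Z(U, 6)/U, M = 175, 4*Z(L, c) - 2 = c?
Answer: -3483181/180 ≈ -19351.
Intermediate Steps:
Z(L, c) = 1/2 + c/4
T(U) = 2/U (T(U) = (1/2 + (1/4)*6)/U = (1/2 + 3/2)/U = 2/U)
B(Y, l) = -2/(5*Y) (B(Y, l) = (2/(-5))/Y = (2*(-1/5))/Y = -2/(5*Y))
-19351 + B(75 - 3, M) = -19351 - 2/(5*(75 - 3)) = -19351 - 2/5/72 = -19351 - 2/5*1/72 = -19351 - 1/180 = -3483181/180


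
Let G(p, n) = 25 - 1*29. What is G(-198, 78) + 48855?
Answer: 48851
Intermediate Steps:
G(p, n) = -4 (G(p, n) = 25 - 29 = -4)
G(-198, 78) + 48855 = -4 + 48855 = 48851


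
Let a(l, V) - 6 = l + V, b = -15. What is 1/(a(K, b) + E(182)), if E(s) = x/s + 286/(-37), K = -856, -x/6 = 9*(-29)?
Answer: -3367/2909510 ≈ -0.0011572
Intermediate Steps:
x = 1566 (x = -54*(-29) = -6*(-261) = 1566)
E(s) = -286/37 + 1566/s (E(s) = 1566/s + 286/(-37) = 1566/s + 286*(-1/37) = 1566/s - 286/37 = -286/37 + 1566/s)
a(l, V) = 6 + V + l (a(l, V) = 6 + (l + V) = 6 + (V + l) = 6 + V + l)
1/(a(K, b) + E(182)) = 1/((6 - 15 - 856) + (-286/37 + 1566/182)) = 1/(-865 + (-286/37 + 1566*(1/182))) = 1/(-865 + (-286/37 + 783/91)) = 1/(-865 + 2945/3367) = 1/(-2909510/3367) = -3367/2909510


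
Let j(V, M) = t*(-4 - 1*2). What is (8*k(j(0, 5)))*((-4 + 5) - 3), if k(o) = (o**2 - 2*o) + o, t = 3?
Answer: -5472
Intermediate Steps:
j(V, M) = -18 (j(V, M) = 3*(-4 - 1*2) = 3*(-4 - 2) = 3*(-6) = -18)
k(o) = o**2 - o
(8*k(j(0, 5)))*((-4 + 5) - 3) = (8*(-18*(-1 - 18)))*((-4 + 5) - 3) = (8*(-18*(-19)))*(1 - 3) = (8*342)*(-2) = 2736*(-2) = -5472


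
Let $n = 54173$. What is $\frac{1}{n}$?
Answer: $\frac{1}{54173} \approx 1.8459 \cdot 10^{-5}$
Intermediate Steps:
$\frac{1}{n} = \frac{1}{54173}$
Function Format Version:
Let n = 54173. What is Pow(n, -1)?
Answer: Rational(1, 54173) ≈ 1.8459e-5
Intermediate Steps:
Pow(n, -1) = Pow(54173, -1) = Rational(1, 54173)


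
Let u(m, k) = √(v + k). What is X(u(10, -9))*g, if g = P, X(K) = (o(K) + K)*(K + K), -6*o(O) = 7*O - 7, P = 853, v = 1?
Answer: 6824/3 + 11942*I*√2/3 ≈ 2274.7 + 5629.5*I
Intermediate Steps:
o(O) = 7/6 - 7*O/6 (o(O) = -(7*O - 7)/6 = -(-7 + 7*O)/6 = 7/6 - 7*O/6)
u(m, k) = √(1 + k)
X(K) = 2*K*(7/6 - K/6) (X(K) = ((7/6 - 7*K/6) + K)*(K + K) = (7/6 - K/6)*(2*K) = 2*K*(7/6 - K/6))
g = 853
X(u(10, -9))*g = (√(1 - 9)*(7 - √(1 - 9))/3)*853 = (√(-8)*(7 - √(-8))/3)*853 = ((2*I*√2)*(7 - 2*I*√2)/3)*853 = (2*I*√2*(7 - 2*I*√2)/3)*853 = 1706*I*√2*(7 - 2*I*√2)/3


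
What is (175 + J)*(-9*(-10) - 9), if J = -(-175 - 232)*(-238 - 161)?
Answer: -13139658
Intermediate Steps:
J = -162393 (J = -(-407)*(-399) = -1*162393 = -162393)
(175 + J)*(-9*(-10) - 9) = (175 - 162393)*(-9*(-10) - 9) = -162218*(90 - 9) = -162218*81 = -13139658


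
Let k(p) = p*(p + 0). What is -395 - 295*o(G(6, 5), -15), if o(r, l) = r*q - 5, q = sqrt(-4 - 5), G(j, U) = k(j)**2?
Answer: 1080 - 1146960*I ≈ 1080.0 - 1.147e+6*I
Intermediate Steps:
k(p) = p**2 (k(p) = p*p = p**2)
G(j, U) = j**4 (G(j, U) = (j**2)**2 = j**4)
q = 3*I (q = sqrt(-9) = 3*I ≈ 3.0*I)
o(r, l) = -5 + 3*I*r (o(r, l) = r*(3*I) - 5 = 3*I*r - 5 = -5 + 3*I*r)
-395 - 295*o(G(6, 5), -15) = -395 - 295*(-5 + 3*I*6**4) = -395 - 295*(-5 + 3*I*1296) = -395 - 295*(-5 + 3888*I) = -395 + (1475 - 1146960*I) = 1080 - 1146960*I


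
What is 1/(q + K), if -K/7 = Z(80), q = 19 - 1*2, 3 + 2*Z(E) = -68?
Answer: 2/531 ≈ 0.0037665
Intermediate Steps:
Z(E) = -71/2 (Z(E) = -3/2 + (½)*(-68) = -3/2 - 34 = -71/2)
q = 17 (q = 19 - 2 = 17)
K = 497/2 (K = -7*(-71/2) = 497/2 ≈ 248.50)
1/(q + K) = 1/(17 + 497/2) = 1/(531/2) = 2/531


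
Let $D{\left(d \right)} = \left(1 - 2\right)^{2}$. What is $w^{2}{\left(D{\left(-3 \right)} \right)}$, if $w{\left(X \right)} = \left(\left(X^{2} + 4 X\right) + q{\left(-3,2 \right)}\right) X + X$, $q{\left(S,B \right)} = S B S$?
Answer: $576$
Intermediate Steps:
$q{\left(S,B \right)} = B S^{2}$ ($q{\left(S,B \right)} = B S S = B S^{2}$)
$D{\left(d \right)} = 1$ ($D{\left(d \right)} = \left(-1\right)^{2} = 1$)
$w{\left(X \right)} = X + X \left(18 + X^{2} + 4 X\right)$ ($w{\left(X \right)} = \left(\left(X^{2} + 4 X\right) + 2 \left(-3\right)^{2}\right) X + X = \left(\left(X^{2} + 4 X\right) + 2 \cdot 9\right) X + X = \left(\left(X^{2} + 4 X\right) + 18\right) X + X = \left(18 + X^{2} + 4 X\right) X + X = X \left(18 + X^{2} + 4 X\right) + X = X + X \left(18 + X^{2} + 4 X\right)$)
$w^{2}{\left(D{\left(-3 \right)} \right)} = \left(1 \left(19 + 1^{2} + 4 \cdot 1\right)\right)^{2} = \left(1 \left(19 + 1 + 4\right)\right)^{2} = \left(1 \cdot 24\right)^{2} = 24^{2} = 576$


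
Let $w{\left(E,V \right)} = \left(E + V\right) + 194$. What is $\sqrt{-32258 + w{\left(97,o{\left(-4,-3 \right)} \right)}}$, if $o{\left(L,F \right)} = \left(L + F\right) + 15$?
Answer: $3 i \sqrt{3551} \approx 178.77 i$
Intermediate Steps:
$o{\left(L,F \right)} = 15 + F + L$ ($o{\left(L,F \right)} = \left(F + L\right) + 15 = 15 + F + L$)
$w{\left(E,V \right)} = 194 + E + V$
$\sqrt{-32258 + w{\left(97,o{\left(-4,-3 \right)} \right)}} = \sqrt{-32258 + \left(194 + 97 - -8\right)} = \sqrt{-32258 + \left(194 + 97 + 8\right)} = \sqrt{-32258 + 299} = \sqrt{-31959} = 3 i \sqrt{3551}$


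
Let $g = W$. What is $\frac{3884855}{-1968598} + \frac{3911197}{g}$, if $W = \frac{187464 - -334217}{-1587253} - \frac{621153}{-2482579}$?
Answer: $- \frac{7585007080626708936980993}{152166391140502205} \approx -4.9847 \cdot 10^{7}$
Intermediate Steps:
$W = - \frac{309187332590}{3940480965487}$ ($W = \left(187464 + 334217\right) \left(- \frac{1}{1587253}\right) - - \frac{621153}{2482579} = 521681 \left(- \frac{1}{1587253}\right) + \frac{621153}{2482579} = - \frac{521681}{1587253} + \frac{621153}{2482579} = - \frac{309187332590}{3940480965487} \approx -0.078464$)
$g = - \frac{309187332590}{3940480965487} \approx -0.078464$
$\frac{3884855}{-1968598} + \frac{3911197}{g} = \frac{3884855}{-1968598} + \frac{3911197}{- \frac{309187332590}{3940480965487}} = 3884855 \left(- \frac{1}{1968598}\right) + 3911197 \left(- \frac{3940480965487}{309187332590}\right) = - \frac{3884855}{1968598} - \frac{15411997330769857939}{309187332590} = - \frac{7585007080626708936980993}{152166391140502205}$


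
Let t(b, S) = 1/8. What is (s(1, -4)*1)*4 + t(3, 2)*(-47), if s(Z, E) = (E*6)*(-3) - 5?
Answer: 2097/8 ≈ 262.13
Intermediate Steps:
s(Z, E) = -5 - 18*E (s(Z, E) = (6*E)*(-3) - 5 = -18*E - 5 = -5 - 18*E)
t(b, S) = ⅛
(s(1, -4)*1)*4 + t(3, 2)*(-47) = ((-5 - 18*(-4))*1)*4 + (⅛)*(-47) = ((-5 + 72)*1)*4 - 47/8 = (67*1)*4 - 47/8 = 67*4 - 47/8 = 268 - 47/8 = 2097/8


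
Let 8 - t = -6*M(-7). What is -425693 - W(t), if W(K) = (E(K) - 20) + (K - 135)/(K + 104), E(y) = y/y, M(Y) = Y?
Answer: -29797011/70 ≈ -4.2567e+5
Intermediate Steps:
t = -34 (t = 8 - (-6)*(-7) = 8 - 1*42 = 8 - 42 = -34)
E(y) = 1
W(K) = -19 + (-135 + K)/(104 + K) (W(K) = (1 - 20) + (K - 135)/(K + 104) = -19 + (-135 + K)/(104 + K))
-425693 - W(t) = -425693 - (-2111 - 18*(-34))/(104 - 34) = -425693 - (-2111 + 612)/70 = -425693 - (-1499)/70 = -425693 - 1*(-1499/70) = -425693 + 1499/70 = -29797011/70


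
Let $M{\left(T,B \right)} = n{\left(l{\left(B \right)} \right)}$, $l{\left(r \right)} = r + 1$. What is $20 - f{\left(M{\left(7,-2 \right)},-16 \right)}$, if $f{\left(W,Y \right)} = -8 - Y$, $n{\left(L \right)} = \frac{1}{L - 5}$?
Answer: $12$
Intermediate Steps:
$l{\left(r \right)} = 1 + r$
$n{\left(L \right)} = \frac{1}{-5 + L}$
$M{\left(T,B \right)} = \frac{1}{-4 + B}$ ($M{\left(T,B \right)} = \frac{1}{-5 + \left(1 + B\right)} = \frac{1}{-4 + B}$)
$20 - f{\left(M{\left(7,-2 \right)},-16 \right)} = 20 - \left(-8 - -16\right) = 20 - \left(-8 + 16\right) = 20 - 8 = 12$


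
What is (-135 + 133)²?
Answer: 4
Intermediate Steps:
(-135 + 133)² = (-2)² = 4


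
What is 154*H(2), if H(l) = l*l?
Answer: 616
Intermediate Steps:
H(l) = l²
154*H(2) = 154*2² = 154*4 = 616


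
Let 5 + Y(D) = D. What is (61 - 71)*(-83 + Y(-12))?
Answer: 1000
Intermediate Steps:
Y(D) = -5 + D
(61 - 71)*(-83 + Y(-12)) = (61 - 71)*(-83 + (-5 - 12)) = -10*(-83 - 17) = -10*(-100) = 1000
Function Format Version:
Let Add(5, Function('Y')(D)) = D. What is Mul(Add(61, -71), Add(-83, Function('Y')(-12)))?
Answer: 1000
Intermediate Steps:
Function('Y')(D) = Add(-5, D)
Mul(Add(61, -71), Add(-83, Function('Y')(-12))) = Mul(Add(61, -71), Add(-83, Add(-5, -12))) = Mul(-10, Add(-83, -17)) = Mul(-10, -100) = 1000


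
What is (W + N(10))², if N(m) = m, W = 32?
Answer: 1764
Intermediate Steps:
(W + N(10))² = (32 + 10)² = 42² = 1764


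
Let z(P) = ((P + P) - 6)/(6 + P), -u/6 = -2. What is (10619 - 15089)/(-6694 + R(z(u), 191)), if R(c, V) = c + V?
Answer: 2235/3251 ≈ 0.68748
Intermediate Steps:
u = 12 (u = -6*(-2) = 12)
z(P) = (-6 + 2*P)/(6 + P) (z(P) = (2*P - 6)/(6 + P) = (-6 + 2*P)/(6 + P))
R(c, V) = V + c
(10619 - 15089)/(-6694 + R(z(u), 191)) = (10619 - 15089)/(-6694 + (191 + 2*(-3 + 12)/(6 + 12))) = -4470/(-6694 + (191 + 2*9/18)) = -4470/(-6694 + (191 + 2*(1/18)*9)) = -4470/(-6694 + (191 + 1)) = -4470/(-6694 + 192) = -4470/(-6502) = -4470*(-1/6502) = 2235/3251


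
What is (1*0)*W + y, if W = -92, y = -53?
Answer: -53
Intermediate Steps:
(1*0)*W + y = (1*0)*(-92) - 53 = 0*(-92) - 53 = 0 - 53 = -53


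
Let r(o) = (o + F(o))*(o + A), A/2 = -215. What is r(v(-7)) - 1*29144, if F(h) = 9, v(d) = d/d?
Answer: -33434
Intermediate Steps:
v(d) = 1
A = -430 (A = 2*(-215) = -430)
r(o) = (-430 + o)*(9 + o) (r(o) = (o + 9)*(o - 430) = (9 + o)*(-430 + o) = (-430 + o)*(9 + o))
r(v(-7)) - 1*29144 = (-3870 + 1² - 421*1) - 1*29144 = (-3870 + 1 - 421) - 29144 = -4290 - 29144 = -33434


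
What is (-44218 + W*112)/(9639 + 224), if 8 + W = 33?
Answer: -41418/9863 ≈ -4.1993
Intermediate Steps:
W = 25 (W = -8 + 33 = 25)
(-44218 + W*112)/(9639 + 224) = (-44218 + 25*112)/(9639 + 224) = (-44218 + 2800)/9863 = -41418*1/9863 = -41418/9863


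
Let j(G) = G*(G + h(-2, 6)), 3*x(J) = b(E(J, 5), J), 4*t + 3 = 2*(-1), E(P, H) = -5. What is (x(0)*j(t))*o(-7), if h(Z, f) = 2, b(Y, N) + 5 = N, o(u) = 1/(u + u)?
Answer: -25/224 ≈ -0.11161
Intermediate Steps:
o(u) = 1/(2*u)
b(Y, N) = -5 + N
t = -5/4 (t = -¾ + (2*(-1))/4 = -¾ + (¼)*(-2) = -¾ - ½ = -5/4 ≈ -1.2500)
x(J) = -5/3 + J/3 (x(J) = (-5 + J)/3 = -5/3 + J/3)
j(G) = G*(2 + G) (j(G) = G*(G + 2) = G*(2 + G))
(x(0)*j(t))*o(-7) = ((-5/3 + (⅓)*0)*(-5*(2 - 5/4)/4))*((½)/(-7)) = ((-5/3 + 0)*(-5/4*¾))*((½)*(-⅐)) = -5/3*(-15/16)*(-1/14) = (25/16)*(-1/14) = -25/224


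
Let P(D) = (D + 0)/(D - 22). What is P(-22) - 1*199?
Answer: -397/2 ≈ -198.50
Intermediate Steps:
P(D) = D/(-22 + D)
P(-22) - 1*199 = -22/(-22 - 22) - 1*199 = -22/(-44) - 199 = -22*(-1/44) - 199 = 1/2 - 199 = -397/2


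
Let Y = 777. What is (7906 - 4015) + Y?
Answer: 4668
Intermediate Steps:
(7906 - 4015) + Y = (7906 - 4015) + 777 = 3891 + 777 = 4668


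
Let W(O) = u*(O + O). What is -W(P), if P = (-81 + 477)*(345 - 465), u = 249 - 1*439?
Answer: -18057600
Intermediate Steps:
u = -190 (u = 249 - 439 = -190)
P = -47520 (P = 396*(-120) = -47520)
W(O) = -380*O (W(O) = -190*(O + O) = -380*O)
-W(P) = -(-380)*(-47520) = -1*18057600 = -18057600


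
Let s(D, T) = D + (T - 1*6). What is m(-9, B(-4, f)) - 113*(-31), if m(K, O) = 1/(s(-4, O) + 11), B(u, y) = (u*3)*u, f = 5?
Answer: 171648/49 ≈ 3503.0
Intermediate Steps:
s(D, T) = -6 + D + T (s(D, T) = D + (T - 6) = D + (-6 + T) = -6 + D + T)
B(u, y) = 3*u² (B(u, y) = (3*u)*u = 3*u²)
m(K, O) = 1/(1 + O) (m(K, O) = 1/((-6 - 4 + O) + 11) = 1/((-10 + O) + 11) = 1/(1 + O))
m(-9, B(-4, f)) - 113*(-31) = 1/(1 + 3*(-4)²) - 113*(-31) = 1/(1 + 3*16) + 3503 = 1/(1 + 48) + 3503 = 1/49 + 3503 = 171648/49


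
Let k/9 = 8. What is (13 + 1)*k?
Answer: 1008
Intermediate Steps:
k = 72 (k = 9*8 = 72)
(13 + 1)*k = (13 + 1)*72 = 14*72 = 1008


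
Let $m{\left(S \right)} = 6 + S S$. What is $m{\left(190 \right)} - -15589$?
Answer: $51695$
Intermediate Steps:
$m{\left(S \right)} = 6 + S^{2}$
$m{\left(190 \right)} - -15589 = \left(6 + 190^{2}\right) - -15589 = \left(6 + 36100\right) + 15589 = 36106 + 15589 = 51695$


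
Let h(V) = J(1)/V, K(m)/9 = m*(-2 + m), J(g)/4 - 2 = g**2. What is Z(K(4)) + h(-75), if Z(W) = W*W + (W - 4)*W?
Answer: 251996/25 ≈ 10080.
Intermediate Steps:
J(g) = 8 + 4*g**2
K(m) = 9*m*(-2 + m) (K(m) = 9*(m*(-2 + m)) = 9*m*(-2 + m))
h(V) = 12/V (h(V) = (8 + 4*1**2)/V = (8 + 4*1)/V = (8 + 4)/V = 12/V)
Z(W) = W**2 + W*(-4 + W) (Z(W) = W**2 + (-4 + W)*W = W**2 + W*(-4 + W))
Z(K(4)) + h(-75) = 2*(9*4*(-2 + 4))*(-2 + 9*4*(-2 + 4)) + 12/(-75) = 2*(9*4*2)*(-2 + 9*4*2) + 12*(-1/75) = 2*72*(-2 + 72) - 4/25 = 2*72*70 - 4/25 = 10080 - 4/25 = 251996/25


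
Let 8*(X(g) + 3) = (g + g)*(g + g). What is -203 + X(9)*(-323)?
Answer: -24631/2 ≈ -12316.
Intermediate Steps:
X(g) = -3 + g**2/2 (X(g) = -3 + ((g + g)*(g + g))/8 = -3 + ((2*g)*(2*g))/8 = -3 + (4*g**2)/8 = -3 + g**2/2)
-203 + X(9)*(-323) = -203 + (-3 + (1/2)*9**2)*(-323) = -203 + (-3 + (1/2)*81)*(-323) = -203 + (-3 + 81/2)*(-323) = -203 + (75/2)*(-323) = -203 - 24225/2 = -24631/2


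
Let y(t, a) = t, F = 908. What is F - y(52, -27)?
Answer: 856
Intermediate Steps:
F - y(52, -27) = 908 - 1*52 = 908 - 52 = 856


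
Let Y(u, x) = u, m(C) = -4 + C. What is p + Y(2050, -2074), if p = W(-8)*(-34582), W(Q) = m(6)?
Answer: -67114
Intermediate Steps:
W(Q) = 2 (W(Q) = -4 + 6 = 2)
p = -69164 (p = 2*(-34582) = -69164)
p + Y(2050, -2074) = -69164 + 2050 = -67114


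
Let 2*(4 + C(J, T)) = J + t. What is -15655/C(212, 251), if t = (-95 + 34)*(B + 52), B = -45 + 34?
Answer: 31310/2297 ≈ 13.631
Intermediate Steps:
B = -11
t = -2501 (t = (-95 + 34)*(-11 + 52) = -61*41 = -2501)
C(J, T) = -2509/2 + J/2 (C(J, T) = -4 + (J - 2501)/2 = -4 + (-2501 + J)/2 = -4 + (-2501/2 + J/2) = -2509/2 + J/2)
-15655/C(212, 251) = -15655/(-2509/2 + (1/2)*212) = -15655/(-2509/2 + 106) = -15655/(-2297/2) = -15655*(-2/2297) = 31310/2297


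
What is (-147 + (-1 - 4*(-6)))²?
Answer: 15376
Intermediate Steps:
(-147 + (-1 - 4*(-6)))² = (-147 + (-1 + 24))² = (-147 + 23)² = (-124)² = 15376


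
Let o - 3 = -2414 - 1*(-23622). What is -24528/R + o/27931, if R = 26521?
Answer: -122554637/740758051 ≈ -0.16544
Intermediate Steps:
o = 21211 (o = 3 + (-2414 - 1*(-23622)) = 3 + (-2414 + 23622) = 3 + 21208 = 21211)
-24528/R + o/27931 = -24528/26521 + 21211/27931 = -122554637/740758051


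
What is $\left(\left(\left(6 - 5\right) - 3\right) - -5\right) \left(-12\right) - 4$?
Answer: $-40$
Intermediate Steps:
$\left(\left(\left(6 - 5\right) - 3\right) - -5\right) \left(-12\right) - 4 = \left(\left(1 - 3\right) + 5\right) \left(-12\right) - 4 = \left(-2 + 5\right) \left(-12\right) - 4 = 3 \left(-12\right) - 4 = -36 - 4 = -40$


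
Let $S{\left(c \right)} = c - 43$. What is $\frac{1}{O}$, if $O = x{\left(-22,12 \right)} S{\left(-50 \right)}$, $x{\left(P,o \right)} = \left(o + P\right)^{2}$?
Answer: $- \frac{1}{9300} \approx -0.00010753$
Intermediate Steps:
$S{\left(c \right)} = -43 + c$
$x{\left(P,o \right)} = \left(P + o\right)^{2}$
$O = -9300$ ($O = \left(-22 + 12\right)^{2} \left(-43 - 50\right) = \left(-10\right)^{2} \left(-93\right) = 100 \left(-93\right) = -9300$)
$\frac{1}{O} = \frac{1}{-9300} = - \frac{1}{9300}$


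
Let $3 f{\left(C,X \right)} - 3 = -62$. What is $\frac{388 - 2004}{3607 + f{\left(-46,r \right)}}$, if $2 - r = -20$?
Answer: $- \frac{2424}{5381} \approx -0.45047$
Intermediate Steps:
$r = 22$ ($r = 2 - -20 = 2 + 20 = 22$)
$f{\left(C,X \right)} = - \frac{59}{3}$ ($f{\left(C,X \right)} = 1 + \frac{1}{3} \left(-62\right) = 1 - \frac{62}{3} = - \frac{59}{3}$)
$\frac{388 - 2004}{3607 + f{\left(-46,r \right)}} = \frac{388 - 2004}{3607 - \frac{59}{3}} = - \frac{1616}{\frac{10762}{3}} = \left(-1616\right) \frac{3}{10762} = - \frac{2424}{5381}$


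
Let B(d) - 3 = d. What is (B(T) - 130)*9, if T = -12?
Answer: -1251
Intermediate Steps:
B(d) = 3 + d
(B(T) - 130)*9 = ((3 - 12) - 130)*9 = (-9 - 130)*9 = -139*9 = -1251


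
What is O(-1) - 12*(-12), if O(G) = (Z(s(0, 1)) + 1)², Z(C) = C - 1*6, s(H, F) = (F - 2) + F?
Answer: 169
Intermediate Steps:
s(H, F) = -2 + 2*F (s(H, F) = (-2 + F) + F = -2 + 2*F)
Z(C) = -6 + C (Z(C) = C - 6 = -6 + C)
O(G) = 25 (O(G) = ((-6 + (-2 + 2*1)) + 1)² = ((-6 + (-2 + 2)) + 1)² = ((-6 + 0) + 1)² = (-6 + 1)² = (-5)² = 25)
O(-1) - 12*(-12) = 25 - 12*(-12) = 25 + 144 = 169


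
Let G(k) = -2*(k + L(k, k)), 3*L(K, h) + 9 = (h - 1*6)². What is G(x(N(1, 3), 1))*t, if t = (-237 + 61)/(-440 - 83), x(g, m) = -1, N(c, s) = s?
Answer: -13024/1569 ≈ -8.3008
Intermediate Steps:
L(K, h) = -3 + (-6 + h)²/3 (L(K, h) = -3 + (h - 1*6)²/3 = -3 + (h - 6)²/3 = -3 + (-6 + h)²/3)
G(k) = 6 - 2*k - 2*(-6 + k)²/3 (G(k) = -2*(k + (-3 + (-6 + k)²/3)) = -2*(-3 + k + (-6 + k)²/3) = 6 - 2*k - 2*(-6 + k)²/3)
t = 176/523 (t = -176/(-523) = -176*(-1/523) = 176/523 ≈ 0.33652)
G(x(N(1, 3), 1))*t = (-18 + 6*(-1) - ⅔*(-1)²)*(176/523) = (-18 - 6 - ⅔*1)*(176/523) = (-18 - 6 - ⅔)*(176/523) = -74/3*176/523 = -13024/1569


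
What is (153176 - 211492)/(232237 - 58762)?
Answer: -58316/173475 ≈ -0.33616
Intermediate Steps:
(153176 - 211492)/(232237 - 58762) = -58316/173475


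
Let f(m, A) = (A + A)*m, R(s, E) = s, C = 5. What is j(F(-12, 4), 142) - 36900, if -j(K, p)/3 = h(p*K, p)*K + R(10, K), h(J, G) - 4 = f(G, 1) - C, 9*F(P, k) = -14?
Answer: -106828/3 ≈ -35609.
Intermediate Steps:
f(m, A) = 2*A*m (f(m, A) = (2*A)*m = 2*A*m)
F(P, k) = -14/9 (F(P, k) = (⅑)*(-14) = -14/9)
h(J, G) = -1 + 2*G (h(J, G) = 4 + (2*1*G - 1*5) = 4 + (2*G - 5) = 4 + (-5 + 2*G) = -1 + 2*G)
j(K, p) = -30 - 3*K*(-1 + 2*p) (j(K, p) = -3*((-1 + 2*p)*K + 10) = -3*(K*(-1 + 2*p) + 10) = -3*(10 + K*(-1 + 2*p)) = -30 - 3*K*(-1 + 2*p))
j(F(-12, 4), 142) - 36900 = (-30 + 3*(-14/9) - 6*(-14/9)*142) - 36900 = (-30 - 14/3 + 3976/3) - 36900 = 3872/3 - 36900 = -106828/3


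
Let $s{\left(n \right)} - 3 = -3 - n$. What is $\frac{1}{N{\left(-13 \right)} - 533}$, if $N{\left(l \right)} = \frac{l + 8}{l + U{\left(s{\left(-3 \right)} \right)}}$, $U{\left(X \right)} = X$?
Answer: $- \frac{2}{1065} \approx -0.0018779$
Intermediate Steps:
$s{\left(n \right)} = - n$ ($s{\left(n \right)} = 3 - \left(3 + n\right) = - n$)
$N{\left(l \right)} = \frac{8 + l}{3 + l}$ ($N{\left(l \right)} = \frac{l + 8}{l - -3} = \frac{8 + l}{l + 3} = \frac{8 + l}{3 + l}$)
$\frac{1}{N{\left(-13 \right)} - 533} = \frac{1}{\frac{8 - 13}{3 - 13} - 533} = \frac{1}{\frac{1}{-10} \left(-5\right) - 533} = \frac{1}{\left(- \frac{1}{10}\right) \left(-5\right) - 533} = \frac{1}{\frac{1}{2} - 533} = \frac{1}{- \frac{1065}{2}} = - \frac{2}{1065}$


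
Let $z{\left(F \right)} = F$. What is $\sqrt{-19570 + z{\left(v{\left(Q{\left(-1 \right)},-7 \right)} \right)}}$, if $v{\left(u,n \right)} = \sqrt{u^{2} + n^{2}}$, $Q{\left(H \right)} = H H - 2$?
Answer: $\sqrt{-19570 + 5 \sqrt{2}} \approx 139.87 i$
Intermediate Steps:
$Q{\left(H \right)} = -2 + H^{2}$ ($Q{\left(H \right)} = H^{2} - 2 = -2 + H^{2}$)
$v{\left(u,n \right)} = \sqrt{n^{2} + u^{2}}$
$\sqrt{-19570 + z{\left(v{\left(Q{\left(-1 \right)},-7 \right)} \right)}} = \sqrt{-19570 + \sqrt{\left(-7\right)^{2} + \left(-2 + \left(-1\right)^{2}\right)^{2}}} = \sqrt{-19570 + \sqrt{49 + \left(-2 + 1\right)^{2}}} = \sqrt{-19570 + \sqrt{49 + \left(-1\right)^{2}}} = \sqrt{-19570 + \sqrt{49 + 1}} = \sqrt{-19570 + \sqrt{50}} = \sqrt{-19570 + 5 \sqrt{2}}$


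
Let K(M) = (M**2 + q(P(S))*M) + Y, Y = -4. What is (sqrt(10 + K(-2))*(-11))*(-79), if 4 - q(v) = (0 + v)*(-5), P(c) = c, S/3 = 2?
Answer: 869*I*sqrt(58) ≈ 6618.1*I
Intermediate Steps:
S = 6 (S = 3*2 = 6)
q(v) = 4 + 5*v (q(v) = 4 - (0 + v)*(-5) = 4 - v*(-5) = 4 - (-5)*v = 4 + 5*v)
K(M) = -4 + M**2 + 34*M (K(M) = (M**2 + (4 + 5*6)*M) - 4 = (M**2 + (4 + 30)*M) - 4 = (M**2 + 34*M) - 4 = -4 + M**2 + 34*M)
(sqrt(10 + K(-2))*(-11))*(-79) = (sqrt(10 + (-4 + (-2)**2 + 34*(-2)))*(-11))*(-79) = (sqrt(10 + (-4 + 4 - 68))*(-11))*(-79) = (sqrt(10 - 68)*(-11))*(-79) = (sqrt(-58)*(-11))*(-79) = ((I*sqrt(58))*(-11))*(-79) = -11*I*sqrt(58)*(-79) = 869*I*sqrt(58)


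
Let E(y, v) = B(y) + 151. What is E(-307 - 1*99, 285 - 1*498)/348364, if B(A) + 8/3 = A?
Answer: -773/1045092 ≈ -0.00073965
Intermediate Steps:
B(A) = -8/3 + A
E(y, v) = 445/3 + y (E(y, v) = (-8/3 + y) + 151 = 445/3 + y)
E(-307 - 1*99, 285 - 1*498)/348364 = (445/3 + (-307 - 1*99))/348364 = (445/3 + (-307 - 99))*(1/348364) = (445/3 - 406)*(1/348364) = -773/3*1/348364 = -773/1045092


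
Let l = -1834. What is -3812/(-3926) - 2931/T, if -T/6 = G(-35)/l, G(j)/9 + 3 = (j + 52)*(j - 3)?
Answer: 1769802313/11465883 ≈ 154.35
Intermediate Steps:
G(j) = -27 + 9*(-3 + j)*(52 + j) (G(j) = -27 + 9*((j + 52)*(j - 3)) = -27 + 9*((52 + j)*(-3 + j)) = -27 + 9*((-3 + j)*(52 + j)) = -27 + 9*(-3 + j)*(52 + j))
T = -17523/917 (T = -6*(-1431 + 9*(-35)**2 + 441*(-35))/(-1834) = -6*(-1431 + 9*1225 - 15435)*(-1)/1834 = -6*(-1431 + 11025 - 15435)*(-1)/1834 = -(-35046)*(-1)/1834 = -6*5841/1834 = -17523/917 ≈ -19.109)
-3812/(-3926) - 2931/T = -3812/(-3926) - 2931/(-17523/917) = -3812*(-1/3926) - 2931*(-917/17523) = 1906/1963 + 895909/5841 = 1769802313/11465883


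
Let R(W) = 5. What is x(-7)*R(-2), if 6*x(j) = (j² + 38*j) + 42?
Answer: -875/6 ≈ -145.83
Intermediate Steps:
x(j) = 7 + j²/6 + 19*j/3 (x(j) = ((j² + 38*j) + 42)/6 = (42 + j² + 38*j)/6 = 7 + j²/6 + 19*j/3)
x(-7)*R(-2) = (7 + (⅙)*(-7)² + (19/3)*(-7))*5 = (7 + (⅙)*49 - 133/3)*5 = (7 + 49/6 - 133/3)*5 = -175/6*5 = -875/6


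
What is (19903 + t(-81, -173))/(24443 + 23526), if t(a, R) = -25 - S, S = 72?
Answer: 19806/47969 ≈ 0.41289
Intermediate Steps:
t(a, R) = -97 (t(a, R) = -25 - 1*72 = -25 - 72 = -97)
(19903 + t(-81, -173))/(24443 + 23526) = (19903 - 97)/(24443 + 23526) = 19806/47969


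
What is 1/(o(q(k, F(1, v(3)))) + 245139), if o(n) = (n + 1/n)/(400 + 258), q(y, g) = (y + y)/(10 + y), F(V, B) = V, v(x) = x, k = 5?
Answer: 3948/967808785 ≈ 4.0793e-6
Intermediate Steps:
q(y, g) = 2*y/(10 + y) (q(y, g) = (2*y)/(10 + y) = 2*y/(10 + y))
o(n) = n/658 + 1/(658*n) (o(n) = (n + 1/n)/658 = (n + 1/n)*(1/658) = n/658 + 1/(658*n))
1/(o(q(k, F(1, v(3)))) + 245139) = 1/((1 + (2*5/(10 + 5))²)/(658*((2*5/(10 + 5)))) + 245139) = 1/((1 + (2*5/15)²)/(658*((2*5/15))) + 245139) = 1/((1 + (2*5*(1/15))²)/(658*((2*5*(1/15)))) + 245139) = 1/((1 + (⅔)²)/(658*(⅔)) + 245139) = 1/((1/658)*(3/2)*(1 + 4/9) + 245139) = 1/((1/658)*(3/2)*(13/9) + 245139) = 1/(13/3948 + 245139) = 1/(967808785/3948) = 3948/967808785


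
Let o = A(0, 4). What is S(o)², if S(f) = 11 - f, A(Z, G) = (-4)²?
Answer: 25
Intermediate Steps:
A(Z, G) = 16
o = 16
S(o)² = (11 - 1*16)² = (11 - 16)² = (-5)² = 25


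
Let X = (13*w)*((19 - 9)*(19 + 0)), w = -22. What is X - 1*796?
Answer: -55136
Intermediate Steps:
X = -54340 (X = (13*(-22))*((19 - 9)*(19 + 0)) = -2860*19 = -286*190 = -54340)
X - 1*796 = -54340 - 1*796 = -54340 - 796 = -55136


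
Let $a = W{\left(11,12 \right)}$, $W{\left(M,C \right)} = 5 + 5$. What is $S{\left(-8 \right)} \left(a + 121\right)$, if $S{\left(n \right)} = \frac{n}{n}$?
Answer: $131$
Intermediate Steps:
$W{\left(M,C \right)} = 10$
$a = 10$
$S{\left(n \right)} = 1$
$S{\left(-8 \right)} \left(a + 121\right) = 1 \left(10 + 121\right) = 1 \cdot 131 = 131$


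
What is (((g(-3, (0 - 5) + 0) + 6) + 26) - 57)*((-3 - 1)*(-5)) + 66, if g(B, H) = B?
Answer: -494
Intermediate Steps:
(((g(-3, (0 - 5) + 0) + 6) + 26) - 57)*((-3 - 1)*(-5)) + 66 = (((-3 + 6) + 26) - 57)*((-3 - 1)*(-5)) + 66 = ((3 + 26) - 57)*(-4*(-5)) + 66 = (29 - 57)*20 + 66 = -28*20 + 66 = -560 + 66 = -494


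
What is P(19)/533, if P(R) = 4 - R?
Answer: -15/533 ≈ -0.028143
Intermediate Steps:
P(19)/533 = (4 - 1*19)/533 = (4 - 19)*(1/533) = -15*1/533 = -15/533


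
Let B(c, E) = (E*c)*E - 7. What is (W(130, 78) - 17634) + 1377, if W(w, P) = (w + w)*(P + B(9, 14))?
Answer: 460843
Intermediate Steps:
B(c, E) = -7 + c*E² (B(c, E) = c*E² - 7 = -7 + c*E²)
W(w, P) = 2*w*(1757 + P) (W(w, P) = (w + w)*(P + (-7 + 9*14²)) = (2*w)*(P + (-7 + 9*196)) = (2*w)*(P + (-7 + 1764)) = (2*w)*(P + 1757) = (2*w)*(1757 + P) = 2*w*(1757 + P))
(W(130, 78) - 17634) + 1377 = (2*130*(1757 + 78) - 17634) + 1377 = (2*130*1835 - 17634) + 1377 = (477100 - 17634) + 1377 = 459466 + 1377 = 460843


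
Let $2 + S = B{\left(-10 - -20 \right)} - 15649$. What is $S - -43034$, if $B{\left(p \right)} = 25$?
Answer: $27408$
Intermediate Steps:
$S = -15626$ ($S = -2 + \left(25 - 15649\right) = -2 - 15624 = -15626$)
$S - -43034 = -15626 - -43034 = -15626 + 43034 = 27408$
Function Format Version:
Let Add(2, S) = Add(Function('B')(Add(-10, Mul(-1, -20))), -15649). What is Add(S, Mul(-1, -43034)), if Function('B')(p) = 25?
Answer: 27408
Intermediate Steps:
S = -15626 (S = Add(-2, Add(25, -15649)) = Add(-2, -15624) = -15626)
Add(S, Mul(-1, -43034)) = Add(-15626, Mul(-1, -43034)) = Add(-15626, 43034) = 27408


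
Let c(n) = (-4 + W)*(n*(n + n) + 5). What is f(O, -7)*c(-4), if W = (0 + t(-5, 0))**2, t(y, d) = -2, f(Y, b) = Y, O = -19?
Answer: 0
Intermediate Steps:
W = 4 (W = (0 - 2)**2 = (-2)**2 = 4)
c(n) = 0 (c(n) = (-4 + 4)*(n*(n + n) + 5) = 0*(n*(2*n) + 5) = 0*(2*n**2 + 5) = 0*(5 + 2*n**2) = 0)
f(O, -7)*c(-4) = -19*0 = 0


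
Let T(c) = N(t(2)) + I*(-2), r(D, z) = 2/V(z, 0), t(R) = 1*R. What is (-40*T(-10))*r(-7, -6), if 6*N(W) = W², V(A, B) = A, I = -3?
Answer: 800/9 ≈ 88.889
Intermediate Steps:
t(R) = R
N(W) = W²/6
r(D, z) = 2/z
T(c) = 20/3 (T(c) = (⅙)*2² - 3*(-2) = (⅙)*4 + 6 = ⅔ + 6 = 20/3)
(-40*T(-10))*r(-7, -6) = (-40*20/3)*(2/(-6)) = -1600*(-1)/(3*6) = -800/3*(-⅓) = 800/9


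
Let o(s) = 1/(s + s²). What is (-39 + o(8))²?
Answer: 7879249/5184 ≈ 1519.9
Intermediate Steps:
(-39 + o(8))² = (-39 + 1/(8*(1 + 8)))² = (-39 + (⅛)/9)² = (-39 + (⅛)*(⅑))² = (-39 + 1/72)² = (-2807/72)² = 7879249/5184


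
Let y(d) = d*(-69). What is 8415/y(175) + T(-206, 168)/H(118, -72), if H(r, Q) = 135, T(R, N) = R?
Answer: -48313/21735 ≈ -2.2228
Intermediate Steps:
y(d) = -69*d
8415/y(175) + T(-206, 168)/H(118, -72) = 8415/((-69*175)) - 206/135 = 8415/(-12075) - 206*1/135 = 8415*(-1/12075) - 206/135 = -561/805 - 206/135 = -48313/21735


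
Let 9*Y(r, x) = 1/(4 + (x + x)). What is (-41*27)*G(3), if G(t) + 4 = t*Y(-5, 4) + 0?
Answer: 17589/4 ≈ 4397.3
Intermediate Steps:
Y(r, x) = 1/(9*(4 + 2*x)) (Y(r, x) = 1/(9*(4 + (x + x))) = 1/(9*(4 + 2*x)))
G(t) = -4 + t/108 (G(t) = -4 + (t*(1/(18*(2 + 4))) + 0) = -4 + (t*((1/18)/6) + 0) = -4 + (t*((1/18)*(1/6)) + 0) = -4 + (t*(1/108) + 0) = -4 + (t/108 + 0) = -4 + t/108)
(-41*27)*G(3) = (-41*27)*(-4 + (1/108)*3) = -1107*(-4 + 1/36) = -1107*(-143/36) = 17589/4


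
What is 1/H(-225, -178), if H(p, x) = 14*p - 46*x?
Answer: 1/5038 ≈ 0.00019849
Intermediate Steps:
H(p, x) = -46*x + 14*p
1/H(-225, -178) = 1/(-46*(-178) + 14*(-225)) = 1/(8188 - 3150) = 1/5038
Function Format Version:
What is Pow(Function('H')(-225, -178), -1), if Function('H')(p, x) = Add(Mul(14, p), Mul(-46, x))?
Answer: Rational(1, 5038) ≈ 0.00019849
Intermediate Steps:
Function('H')(p, x) = Add(Mul(-46, x), Mul(14, p))
Pow(Function('H')(-225, -178), -1) = Pow(Add(Mul(-46, -178), Mul(14, -225)), -1) = Pow(Add(8188, -3150), -1) = Pow(5038, -1) = Rational(1, 5038)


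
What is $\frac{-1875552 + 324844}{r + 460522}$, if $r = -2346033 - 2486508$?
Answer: $\frac{1550708}{4372019} \approx 0.35469$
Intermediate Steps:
$r = -4832541$
$\frac{-1875552 + 324844}{r + 460522} = \frac{-1875552 + 324844}{-4832541 + 460522} = - \frac{1550708}{-4372019} = \left(-1550708\right) \left(- \frac{1}{4372019}\right) = \frac{1550708}{4372019}$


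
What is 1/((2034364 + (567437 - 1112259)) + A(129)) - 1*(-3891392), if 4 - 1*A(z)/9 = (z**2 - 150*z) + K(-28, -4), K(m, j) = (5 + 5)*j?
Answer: 5892808842049/1514319 ≈ 3.8914e+6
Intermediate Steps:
K(m, j) = 10*j
A(z) = 396 - 9*z**2 + 1350*z (A(z) = 36 - 9*((z**2 - 150*z) + 10*(-4)) = 36 - 9*((z**2 - 150*z) - 40) = 36 - 9*(-40 + z**2 - 150*z) = 36 + (360 - 9*z**2 + 1350*z) = 396 - 9*z**2 + 1350*z)
1/((2034364 + (567437 - 1112259)) + A(129)) - 1*(-3891392) = 1/((2034364 + (567437 - 1112259)) + (396 - 9*129**2 + 1350*129)) - 1*(-3891392) = 1/((2034364 - 544822) + (396 - 9*16641 + 174150)) + 3891392 = 1/(1489542 + (396 - 149769 + 174150)) + 3891392 = 1/(1489542 + 24777) + 3891392 = 1/1514319 + 3891392 = 5892808842049/1514319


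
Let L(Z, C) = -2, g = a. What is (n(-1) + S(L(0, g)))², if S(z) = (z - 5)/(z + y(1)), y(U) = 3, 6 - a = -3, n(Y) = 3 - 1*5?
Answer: 81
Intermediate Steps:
n(Y) = -2 (n(Y) = 3 - 5 = -2)
a = 9 (a = 6 - 1*(-3) = 6 + 3 = 9)
g = 9
S(z) = (-5 + z)/(3 + z) (S(z) = (z - 5)/(z + 3) = (-5 + z)/(3 + z))
(n(-1) + S(L(0, g)))² = (-2 + (-5 - 2)/(3 - 2))² = (-2 - 7/1)² = (-2 + 1*(-7))² = (-2 - 7)² = (-9)² = 81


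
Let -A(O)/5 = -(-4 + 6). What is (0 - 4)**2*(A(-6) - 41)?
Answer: -496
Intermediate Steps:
A(O) = 10 (A(O) = -(-5)*(-4 + 6) = -(-5)*2 = -5*(-2) = 10)
(0 - 4)**2*(A(-6) - 41) = (0 - 4)**2*(10 - 41) = (-4)**2*(-31) = 16*(-31) = -496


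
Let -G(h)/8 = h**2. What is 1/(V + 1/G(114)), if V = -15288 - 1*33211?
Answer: -103968/5042344033 ≈ -2.0619e-5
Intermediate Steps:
G(h) = -8*h**2
V = -48499 (V = -15288 - 33211 = -48499)
1/(V + 1/G(114)) = 1/(-48499 + 1/(-8*114**2)) = 1/(-48499 + 1/(-8*12996)) = 1/(-48499 + 1/(-103968)) = 1/(-48499 - 1/103968) = 1/(-5042344033/103968) = -103968/5042344033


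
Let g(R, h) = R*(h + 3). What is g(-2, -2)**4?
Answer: 16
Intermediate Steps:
g(R, h) = R*(3 + h)
g(-2, -2)**4 = (-2*(3 - 2))**4 = (-2*1)**4 = (-2)**4 = 16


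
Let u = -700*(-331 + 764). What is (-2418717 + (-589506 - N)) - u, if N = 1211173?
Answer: -3916296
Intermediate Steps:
u = -303100 (u = -700*433 = -303100)
(-2418717 + (-589506 - N)) - u = (-2418717 + (-589506 - 1*1211173)) - 1*(-303100) = (-2418717 + (-589506 - 1211173)) + 303100 = (-2418717 - 1800679) + 303100 = -4219396 + 303100 = -3916296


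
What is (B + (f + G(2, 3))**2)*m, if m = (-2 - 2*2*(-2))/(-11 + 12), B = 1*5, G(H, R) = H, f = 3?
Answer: 180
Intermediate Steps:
B = 5
m = 6 (m = (-2 - 4*(-2))/1 = (-2 + 8)*1 = 6*1 = 6)
(B + (f + G(2, 3))**2)*m = (5 + (3 + 2)**2)*6 = (5 + 5**2)*6 = (5 + 25)*6 = 30*6 = 180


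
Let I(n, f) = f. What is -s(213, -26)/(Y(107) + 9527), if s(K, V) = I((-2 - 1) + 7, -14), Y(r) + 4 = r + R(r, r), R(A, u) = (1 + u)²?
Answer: 1/1521 ≈ 0.00065746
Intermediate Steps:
Y(r) = -4 + r + (1 + r)² (Y(r) = -4 + (r + (1 + r)²) = -4 + r + (1 + r)²)
s(K, V) = -14
-s(213, -26)/(Y(107) + 9527) = -(-14)/((-4 + 107 + (1 + 107)²) + 9527) = -(-14)/((-4 + 107 + 108²) + 9527) = -(-14)/((-4 + 107 + 11664) + 9527) = -(-14)/(11767 + 9527) = -(-14)/21294 = -1*(-1/1521) = 1/1521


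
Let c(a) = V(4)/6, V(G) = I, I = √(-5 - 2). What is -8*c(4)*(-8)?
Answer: 32*I*√7/3 ≈ 28.221*I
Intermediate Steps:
I = I*√7 (I = √(-7) = I*√7 ≈ 2.6458*I)
V(G) = I*√7
c(a) = I*√7/6 (c(a) = (I*√7)/6 = (I*√7)*(⅙) = I*√7/6)
-8*c(4)*(-8) = -4*I*√7/3*(-8) = 32*I*√7/3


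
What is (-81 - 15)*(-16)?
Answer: 1536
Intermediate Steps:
(-81 - 15)*(-16) = -96*(-16) = 1536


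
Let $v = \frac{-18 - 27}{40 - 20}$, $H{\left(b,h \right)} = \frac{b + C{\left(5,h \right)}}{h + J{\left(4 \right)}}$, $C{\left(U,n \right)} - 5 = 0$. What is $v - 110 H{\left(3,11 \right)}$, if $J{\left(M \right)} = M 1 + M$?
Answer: $- \frac{3691}{76} \approx -48.566$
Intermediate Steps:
$J{\left(M \right)} = 2 M$ ($J{\left(M \right)} = M + M = 2 M$)
$C{\left(U,n \right)} = 5$ ($C{\left(U,n \right)} = 5 + 0 = 5$)
$H{\left(b,h \right)} = \frac{5 + b}{8 + h}$ ($H{\left(b,h \right)} = \frac{b + 5}{h + 2 \cdot 4} = \frac{5 + b}{h + 8} = \frac{5 + b}{8 + h}$)
$v = - \frac{9}{4}$ ($v = - \frac{45}{20} = \left(-45\right) \frac{1}{20} = - \frac{9}{4} \approx -2.25$)
$v - 110 H{\left(3,11 \right)} = - \frac{9}{4} - 110 \frac{5 + 3}{8 + 11} = - \frac{9}{4} - 110 \cdot \frac{1}{19} \cdot 8 = - \frac{9}{4} - \frac{880}{19} = - \frac{3691}{76}$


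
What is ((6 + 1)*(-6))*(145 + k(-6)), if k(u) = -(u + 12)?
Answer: -5838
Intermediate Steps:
k(u) = -12 - u (k(u) = -(12 + u) = -12 - u)
((6 + 1)*(-6))*(145 + k(-6)) = ((6 + 1)*(-6))*(145 + (-12 - 1*(-6))) = (7*(-6))*(145 + (-12 + 6)) = -42*(145 - 6) = -42*139 = -5838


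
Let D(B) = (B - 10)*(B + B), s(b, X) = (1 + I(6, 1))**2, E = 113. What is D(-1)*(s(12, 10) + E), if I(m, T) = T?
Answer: 2574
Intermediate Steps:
s(b, X) = 4 (s(b, X) = (1 + 1)**2 = 2**2 = 4)
D(B) = 2*B*(-10 + B) (D(B) = (-10 + B)*(2*B) = 2*B*(-10 + B))
D(-1)*(s(12, 10) + E) = (2*(-1)*(-10 - 1))*(4 + 113) = (2*(-1)*(-11))*117 = 22*117 = 2574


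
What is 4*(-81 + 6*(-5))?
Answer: -444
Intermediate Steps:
4*(-81 + 6*(-5)) = 4*(-81 - 30) = 4*(-111) = -444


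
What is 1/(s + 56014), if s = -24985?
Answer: 1/31029 ≈ 3.2228e-5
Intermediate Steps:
1/(s + 56014) = 1/(-24985 + 56014) = 1/31029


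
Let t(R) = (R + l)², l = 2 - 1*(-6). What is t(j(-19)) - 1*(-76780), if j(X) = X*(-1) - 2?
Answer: 77405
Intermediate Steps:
l = 8 (l = 2 + 6 = 8)
j(X) = -2 - X (j(X) = -X - 2 = -2 - X)
t(R) = (8 + R)² (t(R) = (R + 8)² = (8 + R)²)
t(j(-19)) - 1*(-76780) = (8 + (-2 - 1*(-19)))² - 1*(-76780) = (8 + (-2 + 19))² + 76780 = (8 + 17)² + 76780 = 25² + 76780 = 625 + 76780 = 77405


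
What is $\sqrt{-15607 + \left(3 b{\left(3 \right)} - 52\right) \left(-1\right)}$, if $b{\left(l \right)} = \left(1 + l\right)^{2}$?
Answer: $i \sqrt{15603} \approx 124.91 i$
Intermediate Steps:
$\sqrt{-15607 + \left(3 b{\left(3 \right)} - 52\right) \left(-1\right)} = \sqrt{-15607 + \left(3 \left(1 + 3\right)^{2} - 52\right) \left(-1\right)} = \sqrt{-15607 + \left(3 \cdot 4^{2} - 52\right) \left(-1\right)} = \sqrt{-15607 + \left(3 \cdot 16 - 52\right) \left(-1\right)} = \sqrt{-15607 + \left(48 - 52\right) \left(-1\right)} = \sqrt{-15607 - -4} = \sqrt{-15607 + 4} = \sqrt{-15603} = i \sqrt{15603}$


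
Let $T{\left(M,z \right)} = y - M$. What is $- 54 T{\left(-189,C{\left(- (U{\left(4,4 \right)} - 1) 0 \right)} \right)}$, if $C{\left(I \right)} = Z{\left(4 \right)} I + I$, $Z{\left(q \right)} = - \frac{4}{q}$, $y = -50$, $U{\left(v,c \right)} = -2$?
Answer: $-7506$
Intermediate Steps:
$C{\left(I \right)} = 0$ ($C{\left(I \right)} = - \frac{4}{4} I + I = \left(-4\right) \frac{1}{4} I + I = - I + I = 0$)
$T{\left(M,z \right)} = -50 - M$
$- 54 T{\left(-189,C{\left(- (U{\left(4,4 \right)} - 1) 0 \right)} \right)} = - 54 \left(-50 - -189\right) = - 54 \left(-50 + 189\right) = - 54 \cdot 139 = \left(-1\right) 7506 = -7506$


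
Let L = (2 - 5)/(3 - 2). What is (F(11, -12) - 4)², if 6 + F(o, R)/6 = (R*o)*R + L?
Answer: 89226916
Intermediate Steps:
L = -3 (L = -3/1 = -3*1 = -3)
F(o, R) = -54 + 6*o*R² (F(o, R) = -36 + 6*((R*o)*R - 3) = -36 + 6*(o*R² - 3) = -36 + 6*(-3 + o*R²) = -36 + (-18 + 6*o*R²) = -54 + 6*o*R²)
(F(11, -12) - 4)² = ((-54 + 6*11*(-12)²) - 4)² = ((-54 + 6*11*144) - 4)² = ((-54 + 9504) - 4)² = (9450 - 4)² = 9446² = 89226916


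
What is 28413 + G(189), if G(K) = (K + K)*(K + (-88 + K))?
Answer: 138033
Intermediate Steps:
G(K) = 2*K*(-88 + 2*K) (G(K) = (2*K)*(-88 + 2*K) = 2*K*(-88 + 2*K))
28413 + G(189) = 28413 + 4*189*(-44 + 189) = 28413 + 4*189*145 = 28413 + 109620 = 138033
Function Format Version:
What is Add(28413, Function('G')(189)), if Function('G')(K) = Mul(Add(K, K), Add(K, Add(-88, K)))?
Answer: 138033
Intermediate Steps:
Function('G')(K) = Mul(2, K, Add(-88, Mul(2, K))) (Function('G')(K) = Mul(Mul(2, K), Add(-88, Mul(2, K))) = Mul(2, K, Add(-88, Mul(2, K))))
Add(28413, Function('G')(189)) = Add(28413, Mul(4, 189, Add(-44, 189))) = Add(28413, Mul(4, 189, 145)) = Add(28413, 109620) = 138033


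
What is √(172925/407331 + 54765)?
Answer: 2*√252405540995315/135777 ≈ 234.02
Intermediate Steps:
√(172925/407331 + 54765) = √(22307655140/407331) = 2*√252405540995315/135777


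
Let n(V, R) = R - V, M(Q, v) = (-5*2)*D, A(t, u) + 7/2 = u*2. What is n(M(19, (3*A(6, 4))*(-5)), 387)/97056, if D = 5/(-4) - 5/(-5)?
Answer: 769/194112 ≈ 0.0039616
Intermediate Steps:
D = -¼ (D = 5*(-¼) - 5*(-⅕) = -5/4 + 1 = -¼ ≈ -0.25000)
A(t, u) = -7/2 + 2*u (A(t, u) = -7/2 + u*2 = -7/2 + 2*u)
M(Q, v) = 5/2 (M(Q, v) = -5*2*(-¼) = -10*(-¼) = 5/2)
n(M(19, (3*A(6, 4))*(-5)), 387)/97056 = (387 - 1*5/2)/97056 = (387 - 5/2)*(1/97056) = (769/2)*(1/97056) = 769/194112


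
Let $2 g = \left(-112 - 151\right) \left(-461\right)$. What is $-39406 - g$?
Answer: $- \frac{200055}{2} \approx -1.0003 \cdot 10^{5}$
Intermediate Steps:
$g = \frac{121243}{2}$ ($g = \frac{\left(-112 - 151\right) \left(-461\right)}{2} = \frac{\left(-263\right) \left(-461\right)}{2} = \frac{1}{2} \cdot 121243 = \frac{121243}{2} \approx 60622.0$)
$-39406 - g = -39406 - \frac{121243}{2} = - \frac{200055}{2}$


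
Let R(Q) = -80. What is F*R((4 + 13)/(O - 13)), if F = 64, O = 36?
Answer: -5120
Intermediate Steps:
F*R((4 + 13)/(O - 13)) = 64*(-80) = -5120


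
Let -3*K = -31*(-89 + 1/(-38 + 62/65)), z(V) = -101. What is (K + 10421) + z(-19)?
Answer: 22635331/2408 ≈ 9400.0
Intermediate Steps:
K = -2215229/2408 (K = -(-31)*(-89 + 1/(-38 + 62/65))/3 = -(-31)*(-89 + 1/(-2408/65))/3 = -(-31)*(-89 - 65/2408)/3 = -(-31)*(-214377)/(3*2408) = -⅓*6645687/2408 = -2215229/2408 ≈ -919.95)
(K + 10421) + z(-19) = (-2215229/2408 + 10421) - 101 = 22878539/2408 - 101 = 22635331/2408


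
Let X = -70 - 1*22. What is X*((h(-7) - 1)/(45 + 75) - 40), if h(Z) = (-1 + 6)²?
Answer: 18308/5 ≈ 3661.6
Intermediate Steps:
h(Z) = 25 (h(Z) = 5² = 25)
X = -92 (X = -70 - 22 = -92)
X*((h(-7) - 1)/(45 + 75) - 40) = -92*((25 - 1)/(45 + 75) - 40) = -92*(24/120 - 40) = -92*(24*(1/120) - 40) = -92*(⅕ - 40) = -92*(-199/5) = 18308/5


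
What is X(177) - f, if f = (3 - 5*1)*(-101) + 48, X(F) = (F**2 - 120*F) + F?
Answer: 10016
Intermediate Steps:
X(F) = F**2 - 119*F
f = 250 (f = (3 - 5)*(-101) + 48 = -2*(-101) + 48 = 202 + 48 = 250)
X(177) - f = 177*(-119 + 177) - 1*250 = 177*58 - 250 = 10266 - 250 = 10016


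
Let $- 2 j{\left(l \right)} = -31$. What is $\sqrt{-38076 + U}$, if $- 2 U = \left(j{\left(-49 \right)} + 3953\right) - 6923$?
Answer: $\frac{i \sqrt{146395}}{2} \approx 191.31 i$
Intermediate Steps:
$j{\left(l \right)} = \frac{31}{2}$ ($j{\left(l \right)} = \left(- \frac{1}{2}\right) \left(-31\right) = \frac{31}{2}$)
$U = \frac{5909}{4}$ ($U = - \frac{\left(\frac{31}{2} + 3953\right) - 6923}{2} = - \frac{\frac{7937}{2} - 6923}{2} = \left(- \frac{1}{2}\right) \left(- \frac{5909}{2}\right) = \frac{5909}{4} \approx 1477.3$)
$\sqrt{-38076 + U} = \sqrt{-38076 + \frac{5909}{4}} = \sqrt{- \frac{146395}{4}} = \frac{i \sqrt{146395}}{2}$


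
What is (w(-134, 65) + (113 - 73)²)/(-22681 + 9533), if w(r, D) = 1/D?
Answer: -104001/854620 ≈ -0.12169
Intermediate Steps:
(w(-134, 65) + (113 - 73)²)/(-22681 + 9533) = (1/65 + (113 - 73)²)/(-22681 + 9533) = (1/65 + 40²)/(-13148) = (1/65 + 1600)*(-1/13148) = (104001/65)*(-1/13148) = -104001/854620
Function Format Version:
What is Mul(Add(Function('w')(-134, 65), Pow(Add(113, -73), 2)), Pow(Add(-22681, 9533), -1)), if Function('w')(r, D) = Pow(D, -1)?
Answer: Rational(-104001, 854620) ≈ -0.12169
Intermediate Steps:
Mul(Add(Function('w')(-134, 65), Pow(Add(113, -73), 2)), Pow(Add(-22681, 9533), -1)) = Mul(Add(Pow(65, -1), Pow(Add(113, -73), 2)), Pow(Add(-22681, 9533), -1)) = Mul(Add(Rational(1, 65), Pow(40, 2)), Pow(-13148, -1)) = Mul(Add(Rational(1, 65), 1600), Rational(-1, 13148)) = Mul(Rational(104001, 65), Rational(-1, 13148)) = Rational(-104001, 854620)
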